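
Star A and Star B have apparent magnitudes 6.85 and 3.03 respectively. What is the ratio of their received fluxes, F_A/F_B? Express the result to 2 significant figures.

F_A/F_B ≈ 0.030

Magnitude difference = 3.82
Flux ratio = 10^(−0.4 Δm) = 10^(−0.4 × 3.82) = 10^-1.528 = 0.02965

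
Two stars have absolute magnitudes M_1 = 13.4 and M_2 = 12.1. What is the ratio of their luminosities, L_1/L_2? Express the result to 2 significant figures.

ΔM = M_1 − M_2 = 1.3
L_1/L_2 = 10^(−0.4 ΔM) = 10^-0.520 = 0.3020

L_1/L_2 ≈ 0.30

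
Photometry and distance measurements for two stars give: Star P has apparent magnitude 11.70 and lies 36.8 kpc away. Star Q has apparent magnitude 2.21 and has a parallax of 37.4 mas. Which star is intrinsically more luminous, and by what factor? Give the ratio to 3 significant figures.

Star P is more luminous, by a factor of 303.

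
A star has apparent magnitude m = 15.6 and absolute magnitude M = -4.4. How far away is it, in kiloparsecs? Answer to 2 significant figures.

d ≈ 100 kpc

Distance modulus: m − M = 15.6 − (-4.4) = 20.000
m − M = 5 log₁₀ d − 5
log₁₀ d = (m − M)/5 + 1 = 5.0000
d = 10^5.0000 = 100000 pc
= 100.0 kpc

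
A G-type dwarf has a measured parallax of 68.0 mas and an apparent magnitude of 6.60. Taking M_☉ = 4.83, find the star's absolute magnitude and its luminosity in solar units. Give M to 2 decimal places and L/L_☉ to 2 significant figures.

M ≈ 5.76; L/L_☉ ≈ 0.42

d = 1/p = 1000/68.0 mas = 14.71 pc
M = m − 5 log₁₀ d + 5 = 6.60 − 5·1.1675 + 5 = 5.763
M − M_☉ = 5.763 − 4.83 = 0.933
L/L_☉ = 10^(−0.4 × 0.933) = 0.4236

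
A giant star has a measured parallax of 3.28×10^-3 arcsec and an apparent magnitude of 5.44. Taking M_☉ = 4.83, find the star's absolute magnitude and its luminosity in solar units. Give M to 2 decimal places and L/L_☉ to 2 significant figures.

M ≈ -1.98; L/L_☉ ≈ 530

d = 1/p = 1/3.28×10^-3″ = 304.9 pc
M = m − 5 log₁₀ d + 5 = 5.44 − 5·2.4841 + 5 = -1.981
M − M_☉ = -1.981 − 4.83 = -6.811
L/L_☉ = 10^(−0.4 × -6.811) = 530.0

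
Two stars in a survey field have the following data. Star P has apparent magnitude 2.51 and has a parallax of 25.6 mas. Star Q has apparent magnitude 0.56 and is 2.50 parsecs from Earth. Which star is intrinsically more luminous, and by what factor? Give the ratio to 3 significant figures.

Star P: p = 25.6 mas = 0.0256″ → d = 1/p = 39.06 pc
Star P: M = m − 5 log₁₀ d + 5 = 2.51 − 5·1.5918 + 5 = -0.449
Star Q: M = m − 5 log₁₀ d + 5 = 0.56 − 5·0.3979 + 5 = 3.570
ΔM = M_P − M_Q = -0.449 − (3.570) = -4.019; smaller M is more luminous → Star P.
L ratio = 10^(0.4 |ΔM|) = 10^1.608 = 40.52

Star P is more luminous, by a factor of 40.5.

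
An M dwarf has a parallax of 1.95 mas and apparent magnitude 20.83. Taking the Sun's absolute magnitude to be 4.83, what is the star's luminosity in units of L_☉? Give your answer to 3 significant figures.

d = 1/p = 1000/1.95 mas = 512.8 pc
M = m − 5 log₁₀ d + 5 = 20.83 − 5·2.7100 + 5 = 12.280
M − M_☉ = 12.280 − 4.83 = 7.450
L/L_☉ = 10^(−0.4 × 7.450) = 1.047×10^-3

L/L_☉ ≈ 1.05×10^-3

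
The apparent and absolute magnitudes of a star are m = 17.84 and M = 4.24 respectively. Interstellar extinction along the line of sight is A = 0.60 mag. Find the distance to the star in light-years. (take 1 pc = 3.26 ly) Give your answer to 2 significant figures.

d ≈ 13000 ly

m − M = 5 log₁₀(d/10 pc) + A  ⇒  17.84 − (4.24) − 0.60 = 5 log₁₀(d/10)
13.000 = 5 log₁₀(d/10)
log₁₀ d = (m − M − A)/5 + 1 = 3.6000
d = 10^3.6000 = 3981 pc
= 12980 ly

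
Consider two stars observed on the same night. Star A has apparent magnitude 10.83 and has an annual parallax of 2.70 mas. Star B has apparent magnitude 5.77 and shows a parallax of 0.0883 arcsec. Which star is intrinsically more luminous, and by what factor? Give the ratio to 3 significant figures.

Star A: p = 2.70 mas = 2.70×10^-3″ → d = 1/p = 370.4 pc
Star A: M = m − 5 log₁₀ d + 5 = 10.83 − 5·2.5686 + 5 = 2.987
Star B: d = 1/p = 1/0.0883″ = 11.33 pc
Star B: M = m − 5 log₁₀ d + 5 = 5.77 − 5·1.0540 + 5 = 5.500
ΔM = M_A − M_B = 2.987 − (5.500) = -2.513; smaller M is more luminous → Star A.
L ratio = 10^(0.4 |ΔM|) = 10^1.005 = 10.12

Star A is more luminous, by a factor of 10.1.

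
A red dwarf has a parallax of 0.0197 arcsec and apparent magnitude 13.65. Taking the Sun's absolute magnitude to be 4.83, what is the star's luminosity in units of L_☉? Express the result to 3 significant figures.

d = 1/p = 1/0.0197″ = 50.76 pc
M = m − 5 log₁₀ d + 5 = 13.65 − 5·1.7055 + 5 = 10.122
M − M_☉ = 10.122 − 4.83 = 5.292
L/L_☉ = 10^(−0.4 × 5.292) = 7.640×10^-3

L/L_☉ ≈ 7.64×10^-3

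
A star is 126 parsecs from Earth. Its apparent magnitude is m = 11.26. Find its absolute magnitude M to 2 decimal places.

5 log₁₀(d/10 pc) = 5 log₁₀(126.0) − 5 = 5.502
M = m − 5 log₁₀(d/10) = 11.26 − 5.502 = 5.758

M ≈ 5.76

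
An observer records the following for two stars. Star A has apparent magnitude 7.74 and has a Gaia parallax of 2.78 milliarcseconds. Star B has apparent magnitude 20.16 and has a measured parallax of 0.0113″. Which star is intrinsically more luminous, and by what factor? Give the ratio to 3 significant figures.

Star A: p = 2.78 mas = 2.78×10^-3″ → d = 1/p = 359.7 pc
Star A: M = m − 5 log₁₀ d + 5 = 7.74 − 5·2.5560 + 5 = -0.040
Star B: d = 1/p = 1/0.0113″ = 88.50 pc
Star B: M = m − 5 log₁₀ d + 5 = 20.16 − 5·1.9469 + 5 = 15.425
ΔM = M_A − M_B = -0.040 − (15.425) = -15.465; smaller M is more luminous → Star A.
L ratio = 10^(0.4 |ΔM|) = 10^6.186 = 1.535×10^6

Star A is more luminous, by a factor of 1.53×10^6.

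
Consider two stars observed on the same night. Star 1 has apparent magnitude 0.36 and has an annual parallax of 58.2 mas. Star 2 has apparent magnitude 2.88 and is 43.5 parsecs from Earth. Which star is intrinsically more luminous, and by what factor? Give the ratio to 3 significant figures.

Star 1 is more luminous, by a factor of 1.59.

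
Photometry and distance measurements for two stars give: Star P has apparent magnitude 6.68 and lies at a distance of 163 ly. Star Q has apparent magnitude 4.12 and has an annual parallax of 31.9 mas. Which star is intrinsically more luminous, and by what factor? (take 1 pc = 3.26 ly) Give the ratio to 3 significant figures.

Star P: d = 163 ly / 3.26 = 50.00 pc
Star P: M = m − 5 log₁₀ d + 5 = 6.68 − 5·1.6990 + 5 = 3.185
Star Q: p = 31.9 mas = 0.0319″ → d = 1/p = 31.35 pc
Star Q: M = m − 5 log₁₀ d + 5 = 4.12 − 5·1.4962 + 5 = 1.639
ΔM = M_P − M_Q = 3.185 − (1.639) = 1.546; smaller M is more luminous → Star Q.
L ratio = 10^(0.4 |ΔM|) = 10^0.618 = 4.154

Star Q is more luminous, by a factor of 4.15.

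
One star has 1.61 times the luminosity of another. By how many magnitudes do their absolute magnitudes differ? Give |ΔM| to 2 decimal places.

Pogson: ΔM = −2.5 log₁₀(ratio) = −2.5 log₁₀(1.61) = −2.5 × 0.2068 = -0.517

|ΔM| ≈ 0.52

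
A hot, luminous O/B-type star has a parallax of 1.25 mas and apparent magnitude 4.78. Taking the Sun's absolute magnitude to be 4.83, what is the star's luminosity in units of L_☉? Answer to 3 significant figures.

d = 1/p = 1000/1.25 mas = 800.0 pc
M = m − 5 log₁₀ d + 5 = 4.78 − 5·2.9031 + 5 = -4.735
M − M_☉ = -4.735 − 4.83 = -9.565
L/L_☉ = 10^(−0.4 × -9.565) = 6702

L/L_☉ ≈ 6700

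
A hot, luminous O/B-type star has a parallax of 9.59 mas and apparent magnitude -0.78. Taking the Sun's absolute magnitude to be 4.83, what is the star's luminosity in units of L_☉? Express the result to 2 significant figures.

d = 1/p = 1000/9.59 mas = 104.3 pc
M = m − 5 log₁₀ d + 5 = -0.78 − 5·2.0182 + 5 = -5.871
M − M_☉ = -5.871 − 4.83 = -10.701
L/L_☉ = 10^(−0.4 × -10.701) = 19070

L/L_☉ ≈ 19000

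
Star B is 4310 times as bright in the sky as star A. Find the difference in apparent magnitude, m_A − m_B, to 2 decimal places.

m_A − m_B ≈ 9.09

Pogson: Δm = −2.5 log₁₀(ratio) = −2.5 log₁₀(4310) = −2.5 × 3.6345 = -9.086
Star B is brighter so has the smaller magnitude: m_A − m_B is positive.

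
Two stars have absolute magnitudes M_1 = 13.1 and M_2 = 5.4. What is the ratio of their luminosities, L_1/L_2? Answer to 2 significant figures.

ΔM = M_1 − M_2 = 7.7
L_1/L_2 = 10^(−0.4 ΔM) = 10^-3.080 = 8.318×10^-4

L_1/L_2 ≈ 8.3×10^-4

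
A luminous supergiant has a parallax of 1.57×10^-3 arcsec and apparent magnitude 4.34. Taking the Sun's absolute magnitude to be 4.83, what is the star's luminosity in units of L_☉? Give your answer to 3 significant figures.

d = 1/p = 1/1.57×10^-3″ = 636.9 pc
M = m − 5 log₁₀ d + 5 = 4.34 − 5·2.8041 + 5 = -4.681
M − M_☉ = -4.681 − 4.83 = -9.511
L/L_☉ = 10^(−0.4 × -9.511) = 6371

L/L_☉ ≈ 6370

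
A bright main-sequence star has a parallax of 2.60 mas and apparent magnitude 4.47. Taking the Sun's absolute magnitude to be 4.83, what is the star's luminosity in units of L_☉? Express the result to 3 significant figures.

L/L_☉ ≈ 2060

d = 1/p = 1000/2.60 mas = 384.6 pc
M = m − 5 log₁₀ d + 5 = 4.47 − 5·2.5850 + 5 = -3.455
M − M_☉ = -3.455 − 4.83 = -8.285
L/L_☉ = 10^(−0.4 × -8.285) = 2061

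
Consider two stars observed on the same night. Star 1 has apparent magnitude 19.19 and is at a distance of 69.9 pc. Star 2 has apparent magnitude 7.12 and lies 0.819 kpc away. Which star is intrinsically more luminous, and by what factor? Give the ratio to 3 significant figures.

Star 1: M = m − 5 log₁₀ d + 5 = 19.19 − 5·1.8445 + 5 = 14.968
Star 2: d = 0.819 kpc = 819.0 pc
Star 2: M = m − 5 log₁₀ d + 5 = 7.12 − 5·2.9133 + 5 = -2.446
ΔM = M_1 − M_2 = 14.968 − (-2.446) = 17.414; smaller M is more luminous → Star 2.
L ratio = 10^(0.4 |ΔM|) = 10^6.966 = 9.239×10^6

Star 2 is more luminous, by a factor of 9.24×10^6.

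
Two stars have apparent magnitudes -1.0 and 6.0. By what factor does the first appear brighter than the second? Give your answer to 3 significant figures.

631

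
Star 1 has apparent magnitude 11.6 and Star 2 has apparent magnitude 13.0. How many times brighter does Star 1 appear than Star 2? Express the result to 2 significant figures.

Δm = 11.6 − (13.0) = -1.4
Flux ratio = 10^(−0.4 Δm) = 10^(−0.4 × -1.4) = 10^0.560 = 3.631

3.6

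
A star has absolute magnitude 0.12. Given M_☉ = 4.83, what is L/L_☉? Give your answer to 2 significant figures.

L/L_☉ ≈ 77

M − M_☉ = 0.12 − 4.83 = -4.710
L/L_☉ = 10^(−0.4 (M − M_☉)) = 10^1.884 = 76.56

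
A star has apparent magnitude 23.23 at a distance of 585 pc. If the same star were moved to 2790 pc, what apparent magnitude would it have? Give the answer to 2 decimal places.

m ≈ 26.62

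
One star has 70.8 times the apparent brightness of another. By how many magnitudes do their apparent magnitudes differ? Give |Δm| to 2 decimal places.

|Δm| ≈ 4.63

Pogson: Δm = −2.5 log₁₀(ratio) = −2.5 log₁₀(70.8) = −2.5 × 1.8500 = -4.625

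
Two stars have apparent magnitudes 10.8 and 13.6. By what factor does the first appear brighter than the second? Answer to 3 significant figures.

13.2

Δm = 10.8 − (13.6) = -2.8
Flux ratio = 10^(−0.4 Δm) = 10^(−0.4 × -2.8) = 10^1.120 = 13.18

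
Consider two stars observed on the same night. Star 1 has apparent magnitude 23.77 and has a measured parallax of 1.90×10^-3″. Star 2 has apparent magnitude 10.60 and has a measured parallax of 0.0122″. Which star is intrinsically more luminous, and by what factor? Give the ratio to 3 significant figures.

Star 1: d = 1/p = 1/1.90×10^-3″ = 526.3 pc
Star 1: M = m − 5 log₁₀ d + 5 = 23.77 − 5·2.7212 + 5 = 15.164
Star 2: d = 1/p = 1/0.0122″ = 81.97 pc
Star 2: M = m − 5 log₁₀ d + 5 = 10.60 − 5·1.9136 + 5 = 6.032
ΔM = M_1 − M_2 = 15.164 − (6.032) = 9.132; smaller M is more luminous → Star 2.
L ratio = 10^(0.4 |ΔM|) = 10^3.653 = 4496

Star 2 is more luminous, by a factor of 4500.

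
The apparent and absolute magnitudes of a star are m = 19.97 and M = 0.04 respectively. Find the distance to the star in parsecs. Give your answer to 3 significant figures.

μ = m − M = 19.930
m − M = 5 log₁₀ d − 5
log₁₀ d = (m − M)/5 + 1 = 4.9860
d = 10^4.9860 = 96830 pc

d ≈ 96800 pc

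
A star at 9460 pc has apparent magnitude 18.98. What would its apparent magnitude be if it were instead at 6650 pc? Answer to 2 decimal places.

Flux ∝ 1/d², so Δm = 5 log₁₀(d₂/d₁) = 5 log₁₀(6650/9460) = -0.765
m₂ = m₁ + Δm = 18.98 + (-0.765) = 18.215

m ≈ 18.21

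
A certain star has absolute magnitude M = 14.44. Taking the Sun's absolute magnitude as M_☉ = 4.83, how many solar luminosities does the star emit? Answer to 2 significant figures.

M − M_☉ = 14.44 − 4.83 = 9.610
L/L_☉ = 10^(−0.4 (M − M_☉)) = 10^-3.844 = 1.432×10^-4

L/L_☉ ≈ 1.4×10^-4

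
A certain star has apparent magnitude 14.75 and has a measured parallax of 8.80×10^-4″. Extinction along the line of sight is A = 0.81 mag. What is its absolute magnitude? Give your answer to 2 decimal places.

d = 1/p = 1/8.80×10^-4″ = 1136 pc
5 log₁₀(d/10 pc) = 5 log₁₀(1136) − 5 = 10.278
M = m − 5 log₁₀(d/10) − A = 14.75 − 10.278 − 0.81 = 3.662

M ≈ 3.66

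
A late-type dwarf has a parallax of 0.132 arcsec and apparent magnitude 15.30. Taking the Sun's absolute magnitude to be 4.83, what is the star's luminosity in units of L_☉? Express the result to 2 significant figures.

d = 1/p = 1/0.132″ = 7.576 pc
M = m − 5 log₁₀ d + 5 = 15.30 − 5·0.8794 + 5 = 15.903
M − M_☉ = 15.903 − 4.83 = 11.073
L/L_☉ = 10^(−0.4 × 11.073) = 3.723×10^-5

L/L_☉ ≈ 3.7×10^-5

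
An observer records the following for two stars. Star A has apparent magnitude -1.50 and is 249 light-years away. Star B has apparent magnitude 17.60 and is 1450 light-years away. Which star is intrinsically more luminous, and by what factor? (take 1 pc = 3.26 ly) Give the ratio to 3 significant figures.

Star A is more luminous, by a factor of 1.29×10^6.

Star A: d = 249 ly / 3.26 = 76.38 pc
Star A: M = m − 5 log₁₀ d + 5 = -1.50 − 5·1.8830 + 5 = -5.915
Star B: d = 1450 ly / 3.26 = 444.8 pc
Star B: M = m − 5 log₁₀ d + 5 = 17.60 − 5·2.6482 + 5 = 9.359
ΔM = M_A − M_B = -5.915 − (9.359) = -15.274; smaller M is more luminous → Star A.
L ratio = 10^(0.4 |ΔM|) = 10^6.110 = 1.287×10^6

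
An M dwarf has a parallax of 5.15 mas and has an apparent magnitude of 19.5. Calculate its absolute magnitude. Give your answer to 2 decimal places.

p = 5.15 mas = 5.15×10^-3″ → d = 1/p = 194.2 pc
5 log₁₀(d/10 pc) = 5 log₁₀(194.2) − 5 = 6.441
M = m − 5 log₁₀(d/10) = 19.5 − 6.441 = 13.059

M ≈ 13.06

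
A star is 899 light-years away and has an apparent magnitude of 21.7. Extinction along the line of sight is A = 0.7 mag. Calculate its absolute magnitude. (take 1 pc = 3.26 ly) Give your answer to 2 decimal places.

d = 899 ly / 3.26 = 275.8 pc
5 log₁₀(d/10 pc) = 5 log₁₀(275.8) − 5 = 7.203
M = m − 5 log₁₀(d/10) − A = 21.7 − 7.203 − 0.7 = 13.797

M ≈ 13.80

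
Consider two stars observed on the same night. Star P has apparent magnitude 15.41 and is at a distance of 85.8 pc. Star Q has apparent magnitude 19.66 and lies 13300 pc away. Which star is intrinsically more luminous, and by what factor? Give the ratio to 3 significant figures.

Star P: M = m − 5 log₁₀ d + 5 = 15.41 − 5·1.9335 + 5 = 10.743
Star Q: M = m − 5 log₁₀ d + 5 = 19.66 − 5·4.1239 + 5 = 4.041
ΔM = M_P − M_Q = 10.743 − (4.041) = 6.702; smaller M is more luminous → Star Q.
L ratio = 10^(0.4 |ΔM|) = 10^2.681 = 479.4

Star Q is more luminous, by a factor of 479.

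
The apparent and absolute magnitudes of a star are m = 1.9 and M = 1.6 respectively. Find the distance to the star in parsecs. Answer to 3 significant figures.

μ = m − M = 0.300
m − M = 5 log₁₀ d − 5
log₁₀ d = (m − M)/5 + 1 = 1.0600
d = 10^1.0600 = 11.48 pc

d ≈ 11.5 pc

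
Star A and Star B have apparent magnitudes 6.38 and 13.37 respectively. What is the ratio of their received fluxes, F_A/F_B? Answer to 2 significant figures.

Δm = 6.38 − (13.37) = -6.99
Flux ratio = 10^(−0.4 Δm) = 10^(−0.4 × -6.99) = 10^2.796 = 625.2

F_A/F_B ≈ 630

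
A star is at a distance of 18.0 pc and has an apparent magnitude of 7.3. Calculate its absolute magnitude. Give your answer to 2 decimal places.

M ≈ 6.02

5 log₁₀(d/10 pc) = 5 log₁₀(18.00) − 5 = 1.276
M = m − 5 log₁₀(d/10) = 7.3 − 1.276 = 6.024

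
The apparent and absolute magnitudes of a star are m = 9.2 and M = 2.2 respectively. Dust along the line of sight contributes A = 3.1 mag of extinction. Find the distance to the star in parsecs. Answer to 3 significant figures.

m − M = 5 log₁₀(d/10 pc) + A  ⇒  9.2 − (2.2) − 3.1 = 5 log₁₀(d/10)
3.900 = 5 log₁₀(d/10)
log₁₀ d = (m − M − A)/5 + 1 = 1.7800
d = 10^1.7800 = 60.26 pc

d ≈ 60.3 pc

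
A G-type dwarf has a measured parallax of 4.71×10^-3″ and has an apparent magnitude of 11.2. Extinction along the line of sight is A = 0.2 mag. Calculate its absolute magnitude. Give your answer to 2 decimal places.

M ≈ 4.37

d = 1/p = 1/4.71×10^-3″ = 212.3 pc
5 log₁₀(d/10 pc) = 5 log₁₀(212.3) − 5 = 6.635
M = m − 5 log₁₀(d/10) − A = 11.2 − 6.635 − 0.2 = 4.365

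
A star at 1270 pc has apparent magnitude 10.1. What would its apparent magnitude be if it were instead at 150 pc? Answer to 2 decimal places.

Flux ∝ 1/d², so Δm = 5 log₁₀(d₂/d₁) = 5 log₁₀(150/1270) = -4.639
m₂ = m₁ + Δm = 10.1 + (-4.639) = 5.461

m ≈ 5.46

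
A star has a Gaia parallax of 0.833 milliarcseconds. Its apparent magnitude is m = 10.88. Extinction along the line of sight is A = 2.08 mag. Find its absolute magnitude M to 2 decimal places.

M ≈ -1.60

p = 0.833 mas = 8.33×10^-4″ → d = 1/p = 1200 pc
5 log₁₀(d/10 pc) = 5 log₁₀(1200) − 5 = 10.397
M = m − 5 log₁₀(d/10) − A = 10.88 − 10.397 − 2.08 = -1.597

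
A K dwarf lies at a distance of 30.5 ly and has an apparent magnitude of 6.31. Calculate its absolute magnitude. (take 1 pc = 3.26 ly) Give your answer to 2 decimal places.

d = 30.5 ly / 3.26 = 9.356 pc
5 log₁₀(d/10 pc) = 5 log₁₀(9.356) − 5 = -0.145
M = m − 5 log₁₀(d/10) = 6.31 + 0.145 = 6.455

M ≈ 6.45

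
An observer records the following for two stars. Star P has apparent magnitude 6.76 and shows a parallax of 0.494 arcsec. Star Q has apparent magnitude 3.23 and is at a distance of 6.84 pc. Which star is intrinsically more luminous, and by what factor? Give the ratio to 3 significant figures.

Star Q is more luminous, by a factor of 295.

Star P: d = 1/p = 1/0.494″ = 2.024 pc
Star P: M = m − 5 log₁₀ d + 5 = 6.76 − 5·0.3063 + 5 = 10.229
Star Q: M = m − 5 log₁₀ d + 5 = 3.23 − 5·0.8351 + 5 = 4.055
ΔM = M_P − M_Q = 10.229 − (4.055) = 6.174; smaller M is more luminous → Star Q.
L ratio = 10^(0.4 |ΔM|) = 10^2.470 = 294.8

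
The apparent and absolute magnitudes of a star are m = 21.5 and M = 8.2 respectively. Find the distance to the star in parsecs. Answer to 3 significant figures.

d ≈ 4570 pc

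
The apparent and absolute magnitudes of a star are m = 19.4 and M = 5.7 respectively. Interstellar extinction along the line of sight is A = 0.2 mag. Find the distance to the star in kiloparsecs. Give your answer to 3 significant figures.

m − M = 5 log₁₀(d/10 pc) + A  ⇒  19.4 − (5.7) − 0.2 = 5 log₁₀(d/10)
13.500 = 5 log₁₀(d/10)
log₁₀ d = (m − M − A)/5 + 1 = 3.7000
d = 10^3.7000 = 5012 pc
= 5.012 kpc

d ≈ 5.01 kpc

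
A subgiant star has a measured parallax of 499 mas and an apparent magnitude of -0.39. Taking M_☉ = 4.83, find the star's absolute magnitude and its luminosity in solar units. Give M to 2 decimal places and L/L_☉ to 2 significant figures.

M ≈ 3.10; L/L_☉ ≈ 4.9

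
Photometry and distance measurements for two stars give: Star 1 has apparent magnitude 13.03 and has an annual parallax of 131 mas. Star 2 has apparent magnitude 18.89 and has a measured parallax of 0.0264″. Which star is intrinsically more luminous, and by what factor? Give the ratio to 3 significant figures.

Star 1: p = 131 mas = 0.131″ → d = 1/p = 7.634 pc
Star 1: M = m − 5 log₁₀ d + 5 = 13.03 − 5·0.8827 + 5 = 13.616
Star 2: d = 1/p = 1/0.0264″ = 37.88 pc
Star 2: M = m − 5 log₁₀ d + 5 = 18.89 − 5·1.5784 + 5 = 15.998
ΔM = M_1 − M_2 = 13.616 − (15.998) = -2.382; smaller M is more luminous → Star 1.
L ratio = 10^(0.4 |ΔM|) = 10^0.953 = 8.967

Star 1 is more luminous, by a factor of 8.97.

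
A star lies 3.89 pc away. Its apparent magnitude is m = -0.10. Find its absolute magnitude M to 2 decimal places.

M ≈ 1.95

5 log₁₀(d/10 pc) = 5 log₁₀(3.890) − 5 = -2.050
M = m − 5 log₁₀(d/10) = -0.10 + 2.050 = 1.950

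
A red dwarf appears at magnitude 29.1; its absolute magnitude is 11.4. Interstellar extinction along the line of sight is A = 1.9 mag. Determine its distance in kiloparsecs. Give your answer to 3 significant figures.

m − M = 5 log₁₀(d/10 pc) + A  ⇒  29.1 − (11.4) − 1.9 = 5 log₁₀(d/10)
15.800 = 5 log₁₀(d/10)
log₁₀ d = (m − M − A)/5 + 1 = 4.1600
d = 10^4.1600 = 14450 pc
= 14.45 kpc

d ≈ 14.5 kpc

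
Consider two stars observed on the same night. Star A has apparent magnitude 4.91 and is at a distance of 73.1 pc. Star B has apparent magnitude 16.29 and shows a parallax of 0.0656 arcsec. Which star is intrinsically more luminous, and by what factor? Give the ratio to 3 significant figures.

Star A: M = m − 5 log₁₀ d + 5 = 4.91 − 5·1.8639 + 5 = 0.590
Star B: d = 1/p = 1/0.0656″ = 15.24 pc
Star B: M = m − 5 log₁₀ d + 5 = 16.29 − 5·1.1831 + 5 = 15.375
ΔM = M_A − M_B = 0.590 − (15.375) = -14.784; smaller M is more luminous → Star A.
L ratio = 10^(0.4 |ΔM|) = 10^5.914 = 819700

Star A is more luminous, by a factor of 820000.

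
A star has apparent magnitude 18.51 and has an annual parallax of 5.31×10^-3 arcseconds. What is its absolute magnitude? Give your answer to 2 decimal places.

M ≈ 12.14

d = 1/p = 1/5.31×10^-3″ = 188.3 pc
5 log₁₀(d/10 pc) = 5 log₁₀(188.3) − 5 = 6.375
M = m − 5 log₁₀(d/10) = 18.51 − 6.375 = 12.135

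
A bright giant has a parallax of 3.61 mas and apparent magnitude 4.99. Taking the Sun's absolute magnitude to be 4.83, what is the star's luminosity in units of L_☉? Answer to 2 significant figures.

L/L_☉ ≈ 660

d = 1/p = 1000/3.61 mas = 277.0 pc
M = m − 5 log₁₀ d + 5 = 4.99 − 5·2.4425 + 5 = -2.222
M − M_☉ = -2.222 − 4.83 = -7.052
L/L_☉ = 10^(−0.4 × -7.052) = 662.2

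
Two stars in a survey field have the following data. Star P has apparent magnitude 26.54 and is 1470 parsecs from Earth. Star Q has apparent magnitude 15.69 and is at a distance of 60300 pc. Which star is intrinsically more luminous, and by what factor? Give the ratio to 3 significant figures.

Star P: M = m − 5 log₁₀ d + 5 = 26.54 − 5·3.1673 + 5 = 15.703
Star Q: M = m − 5 log₁₀ d + 5 = 15.69 − 5·4.7803 + 5 = -3.212
ΔM = M_P − M_Q = 15.703 − (-3.212) = 18.915; smaller M is more luminous → Star Q.
L ratio = 10^(0.4 |ΔM|) = 10^7.566 = 3.681×10^7

Star Q is more luminous, by a factor of 3.68×10^7.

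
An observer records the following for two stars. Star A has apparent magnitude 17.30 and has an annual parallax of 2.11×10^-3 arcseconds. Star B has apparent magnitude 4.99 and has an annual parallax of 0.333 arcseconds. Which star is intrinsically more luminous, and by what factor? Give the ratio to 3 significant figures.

Star B is more luminous, by a factor of 3.37.

Star A: d = 1/p = 1/2.11×10^-3″ = 473.9 pc
Star A: M = m − 5 log₁₀ d + 5 = 17.30 − 5·2.6757 + 5 = 8.921
Star B: d = 1/p = 1/0.333″ = 3.003 pc
Star B: M = m − 5 log₁₀ d + 5 = 4.99 − 5·0.4776 + 5 = 7.602
ΔM = M_A − M_B = 8.921 − (7.602) = 1.319; smaller M is more luminous → Star B.
L ratio = 10^(0.4 |ΔM|) = 10^0.528 = 3.370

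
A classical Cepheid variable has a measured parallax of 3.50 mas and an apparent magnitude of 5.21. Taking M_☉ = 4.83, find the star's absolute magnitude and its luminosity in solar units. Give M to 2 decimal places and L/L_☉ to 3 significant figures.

M ≈ -2.07; L/L_☉ ≈ 575

d = 1/p = 1000/3.50 mas = 285.7 pc
M = m − 5 log₁₀ d + 5 = 5.21 − 5·2.4559 + 5 = -2.070
M − M_☉ = -2.070 − 4.83 = -6.900
L/L_☉ = 10^(−0.4 × -6.900) = 575.3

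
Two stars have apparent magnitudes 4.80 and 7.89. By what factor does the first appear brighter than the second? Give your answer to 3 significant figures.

Magnitude difference = -3.09
Flux ratio = 10^(−0.4 Δm) = 10^(−0.4 × -3.09) = 10^1.236 = 17.22

17.2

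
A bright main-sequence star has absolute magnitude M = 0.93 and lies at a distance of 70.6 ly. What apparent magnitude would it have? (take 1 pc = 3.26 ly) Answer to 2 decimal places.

m ≈ 2.61

d = 70.6 ly / 3.26 = 21.66 pc
m = M + 5 log₁₀ d − 5 = 0.93 + 5·1.3356 − 5 = 2.608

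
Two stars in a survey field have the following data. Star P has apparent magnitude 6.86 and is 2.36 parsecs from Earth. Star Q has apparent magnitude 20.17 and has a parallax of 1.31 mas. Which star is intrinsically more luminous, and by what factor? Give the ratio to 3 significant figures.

Star P is more luminous, by a factor of 2.02.

Star P: M = m − 5 log₁₀ d + 5 = 6.86 − 5·0.3729 + 5 = 9.995
Star Q: p = 1.31 mas = 1.31×10^-3″ → d = 1/p = 763.4 pc
Star Q: M = m − 5 log₁₀ d + 5 = 20.17 − 5·2.8827 + 5 = 10.756
ΔM = M_P − M_Q = 9.995 − (10.756) = -0.761; smaller M is more luminous → Star P.
L ratio = 10^(0.4 |ΔM|) = 10^0.304 = 2.015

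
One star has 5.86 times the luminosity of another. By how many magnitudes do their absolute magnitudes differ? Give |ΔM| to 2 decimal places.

Pogson: ΔM = −2.5 log₁₀(ratio) = −2.5 log₁₀(5.86) = −2.5 × 0.7679 = -1.920

|ΔM| ≈ 1.92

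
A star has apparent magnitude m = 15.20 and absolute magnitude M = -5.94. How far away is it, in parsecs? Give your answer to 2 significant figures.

μ = m − M = 21.140
m − M = 5 log₁₀ d − 5
log₁₀ d = (m − M)/5 + 1 = 5.2280
d = 10^5.2280 = 169000 pc

d ≈ 170000 pc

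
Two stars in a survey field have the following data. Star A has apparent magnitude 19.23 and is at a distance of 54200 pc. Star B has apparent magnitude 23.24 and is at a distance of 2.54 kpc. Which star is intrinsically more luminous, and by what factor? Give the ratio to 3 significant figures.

Star A is more luminous, by a factor of 18300.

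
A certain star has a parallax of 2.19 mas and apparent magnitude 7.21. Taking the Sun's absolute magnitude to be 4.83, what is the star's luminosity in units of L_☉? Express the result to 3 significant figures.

L/L_☉ ≈ 233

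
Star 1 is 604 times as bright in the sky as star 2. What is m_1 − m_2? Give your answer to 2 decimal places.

m_1 − m_2 ≈ -6.95

Pogson: Δm = −2.5 log₁₀(ratio) = −2.5 log₁₀(604) = −2.5 × 2.7810 = -6.953
Star 1 is brighter, so it has the smaller magnitude: the difference is negative.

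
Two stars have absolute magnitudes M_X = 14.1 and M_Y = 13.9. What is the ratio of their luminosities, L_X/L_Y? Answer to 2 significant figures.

ΔM = M_X − M_Y = 0.2
L_X/L_Y = 10^(−0.4 ΔM) = 10^-0.080 = 0.8318

L_X/L_Y ≈ 0.83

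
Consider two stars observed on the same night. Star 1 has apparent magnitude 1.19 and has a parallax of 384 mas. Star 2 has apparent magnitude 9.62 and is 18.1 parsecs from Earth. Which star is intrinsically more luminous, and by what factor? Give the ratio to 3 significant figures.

Star 1: p = 384 mas = 0.384″ → d = 1/p = 2.604 pc
Star 1: M = m − 5 log₁₀ d + 5 = 1.19 − 5·0.4157 + 5 = 4.112
Star 2: M = m − 5 log₁₀ d + 5 = 9.62 − 5·1.2577 + 5 = 8.332
ΔM = M_1 − M_2 = 4.112 − (8.332) = -4.220; smaller M is more luminous → Star 1.
L ratio = 10^(0.4 |ΔM|) = 10^1.688 = 48.75

Star 1 is more luminous, by a factor of 48.8.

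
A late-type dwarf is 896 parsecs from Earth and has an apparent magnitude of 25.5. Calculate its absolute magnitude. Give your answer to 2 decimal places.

M ≈ 15.74

5 log₁₀(d/10 pc) = 5 log₁₀(896.0) − 5 = 9.762
M = m − 5 log₁₀(d/10) = 25.5 − 9.762 = 15.738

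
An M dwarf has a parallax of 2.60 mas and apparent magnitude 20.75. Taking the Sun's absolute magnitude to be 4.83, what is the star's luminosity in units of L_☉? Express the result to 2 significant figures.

L/L_☉ ≈ 6.3×10^-4

d = 1/p = 1000/2.60 mas = 384.6 pc
M = m − 5 log₁₀ d + 5 = 20.75 − 5·2.5850 + 5 = 12.825
M − M_☉ = 12.825 − 4.83 = 7.995
L/L_☉ = 10^(−0.4 × 7.995) = 6.339×10^-4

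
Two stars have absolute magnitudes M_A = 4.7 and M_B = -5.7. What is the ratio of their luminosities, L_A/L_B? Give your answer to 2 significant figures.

L_A/L_B ≈ 6.9×10^-5

ΔM = M_A − M_B = 10.4
L_A/L_B = 10^(−0.4 ΔM) = 10^-4.160 = 6.918×10^-5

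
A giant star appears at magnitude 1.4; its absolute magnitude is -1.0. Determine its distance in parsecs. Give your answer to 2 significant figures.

Distance modulus: m − M = 1.4 − (-1.0) = 2.400
m − M = 5 log₁₀ d − 5
log₁₀ d = (m − M)/5 + 1 = 1.4800
d = 10^1.4800 = 30.20 pc

d ≈ 30 pc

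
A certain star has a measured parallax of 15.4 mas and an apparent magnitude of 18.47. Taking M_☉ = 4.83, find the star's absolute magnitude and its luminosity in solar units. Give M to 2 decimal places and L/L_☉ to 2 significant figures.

M ≈ 14.41; L/L_☉ ≈ 1.5×10^-4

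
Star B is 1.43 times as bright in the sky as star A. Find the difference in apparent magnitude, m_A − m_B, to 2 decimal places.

m_A − m_B ≈ 0.39

Pogson: Δm = −2.5 log₁₀(ratio) = −2.5 log₁₀(1.43) = −2.5 × 0.1553 = -0.388
Star B is brighter so has the smaller magnitude: m_A − m_B is positive.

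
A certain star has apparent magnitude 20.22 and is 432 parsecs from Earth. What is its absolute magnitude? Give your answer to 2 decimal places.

M ≈ 12.04

5 log₁₀(d/10 pc) = 5 log₁₀(432.0) − 5 = 8.177
M = m − 5 log₁₀(d/10) = 20.22 − 8.177 = 12.043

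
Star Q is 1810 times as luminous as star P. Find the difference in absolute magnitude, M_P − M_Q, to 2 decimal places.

Pogson: ΔM = −2.5 log₁₀(ratio) = −2.5 log₁₀(1810) = −2.5 × 3.2577 = -8.144
Star Q is brighter so has the smaller magnitude: M_P − M_Q is positive.

M_P − M_Q ≈ 8.14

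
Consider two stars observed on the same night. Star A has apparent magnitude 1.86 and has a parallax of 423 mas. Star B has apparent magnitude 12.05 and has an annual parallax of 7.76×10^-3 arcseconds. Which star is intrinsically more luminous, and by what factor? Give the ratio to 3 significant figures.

Star A: p = 423 mas = 0.423″ → d = 1/p = 2.364 pc
Star A: M = m − 5 log₁₀ d + 5 = 1.86 − 5·0.3737 + 5 = 4.992
Star B: d = 1/p = 1/7.76×10^-3″ = 128.9 pc
Star B: M = m − 5 log₁₀ d + 5 = 12.05 − 5·2.1101 + 5 = 6.499
ΔM = M_A − M_B = 4.992 − (6.499) = -1.508; smaller M is more luminous → Star A.
L ratio = 10^(0.4 |ΔM|) = 10^0.603 = 4.009

Star A is more luminous, by a factor of 4.01.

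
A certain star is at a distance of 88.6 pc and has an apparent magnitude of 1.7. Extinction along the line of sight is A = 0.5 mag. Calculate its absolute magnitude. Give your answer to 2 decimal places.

5 log₁₀(d/10 pc) = 5 log₁₀(88.60) − 5 = 4.737
M = m − 5 log₁₀(d/10) − A = 1.7 − 4.737 − 0.5 = -3.537

M ≈ -3.54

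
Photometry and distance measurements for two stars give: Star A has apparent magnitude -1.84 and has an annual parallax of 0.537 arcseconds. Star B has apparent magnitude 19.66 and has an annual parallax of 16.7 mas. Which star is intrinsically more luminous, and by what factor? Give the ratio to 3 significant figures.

Star A: d = 1/p = 1/0.537″ = 1.862 pc
Star A: M = m − 5 log₁₀ d + 5 = -1.84 − 5·0.2700 + 5 = 1.810
Star B: p = 16.7 mas = 0.0167″ → d = 1/p = 59.88 pc
Star B: M = m − 5 log₁₀ d + 5 = 19.66 − 5·1.7773 + 5 = 15.774
ΔM = M_A − M_B = 1.810 − (15.774) = -13.964; smaller M is more luminous → Star A.
L ratio = 10^(0.4 |ΔM|) = 10^5.585 = 385000

Star A is more luminous, by a factor of 385000.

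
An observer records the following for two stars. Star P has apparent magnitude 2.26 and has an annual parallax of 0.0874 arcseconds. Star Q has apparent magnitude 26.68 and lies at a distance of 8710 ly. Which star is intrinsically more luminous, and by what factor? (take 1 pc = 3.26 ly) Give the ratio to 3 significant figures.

Star P is more luminous, by a factor of 107000.

Star P: d = 1/p = 1/0.0874″ = 11.44 pc
Star P: M = m − 5 log₁₀ d + 5 = 2.26 − 5·1.0585 + 5 = 1.968
Star Q: d = 8710 ly / 3.26 = 2672 pc
Star Q: M = m − 5 log₁₀ d + 5 = 26.68 − 5·3.4268 + 5 = 14.546
ΔM = M_P − M_Q = 1.968 − (14.546) = -12.578; smaller M is more luminous → Star P.
L ratio = 10^(0.4 |ΔM|) = 10^5.031 = 107500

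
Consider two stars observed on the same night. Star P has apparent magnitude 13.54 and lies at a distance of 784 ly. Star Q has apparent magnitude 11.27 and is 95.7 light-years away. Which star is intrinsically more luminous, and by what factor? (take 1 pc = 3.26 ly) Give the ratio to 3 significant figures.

Star P: d = 784 ly / 3.26 = 240.5 pc
Star P: M = m − 5 log₁₀ d + 5 = 13.54 − 5·2.3811 + 5 = 6.635
Star Q: d = 95.7 ly / 3.26 = 29.36 pc
Star Q: M = m − 5 log₁₀ d + 5 = 11.27 − 5·1.4677 + 5 = 8.932
ΔM = M_P − M_Q = 6.635 − (8.932) = -2.297; smaller M is more luminous → Star P.
L ratio = 10^(0.4 |ΔM|) = 10^0.919 = 8.295

Star P is more luminous, by a factor of 8.29.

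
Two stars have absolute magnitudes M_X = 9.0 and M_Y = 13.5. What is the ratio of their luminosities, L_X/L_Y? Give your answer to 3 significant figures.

ΔM = M_X − M_Y = -4.5
L_X/L_Y = 10^(−0.4 ΔM) = 10^1.800 = 63.10

L_X/L_Y ≈ 63.1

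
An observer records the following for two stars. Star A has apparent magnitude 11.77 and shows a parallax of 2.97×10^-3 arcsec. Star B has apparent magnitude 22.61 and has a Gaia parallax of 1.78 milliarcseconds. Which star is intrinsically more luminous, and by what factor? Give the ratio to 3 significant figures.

Star A is more luminous, by a factor of 7790.

Star A: d = 1/p = 1/2.97×10^-3″ = 336.7 pc
Star A: M = m − 5 log₁₀ d + 5 = 11.77 − 5·2.5272 + 5 = 4.134
Star B: p = 1.78 mas = 1.78×10^-3″ → d = 1/p = 561.8 pc
Star B: M = m − 5 log₁₀ d + 5 = 22.61 − 5·2.7496 + 5 = 13.862
ΔM = M_A − M_B = 4.134 − (13.862) = -9.728; smaller M is more luminous → Star A.
L ratio = 10^(0.4 |ΔM|) = 10^3.891 = 7786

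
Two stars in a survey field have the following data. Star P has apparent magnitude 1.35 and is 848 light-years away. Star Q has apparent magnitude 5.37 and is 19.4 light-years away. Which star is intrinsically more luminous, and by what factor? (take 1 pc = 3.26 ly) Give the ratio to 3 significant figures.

Star P is more luminous, by a factor of 77500.

Star P: d = 848 ly / 3.26 = 260.1 pc
Star P: M = m − 5 log₁₀ d + 5 = 1.35 − 5·2.4152 + 5 = -5.726
Star Q: d = 19.4 ly / 3.26 = 5.951 pc
Star Q: M = m − 5 log₁₀ d + 5 = 5.37 − 5·0.7746 + 5 = 6.497
ΔM = M_P − M_Q = -5.726 − (6.497) = -12.223; smaller M is more luminous → Star P.
L ratio = 10^(0.4 |ΔM|) = 10^4.889 = 77480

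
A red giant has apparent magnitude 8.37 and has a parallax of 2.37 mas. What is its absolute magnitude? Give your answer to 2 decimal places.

p = 2.37 mas = 2.37×10^-3″ → d = 1/p = 421.9 pc
5 log₁₀(d/10 pc) = 5 log₁₀(421.9) − 5 = 8.126
M = m − 5 log₁₀(d/10) = 8.37 − 8.126 = 0.244

M ≈ 0.24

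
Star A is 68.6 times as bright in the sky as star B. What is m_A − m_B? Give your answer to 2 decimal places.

m_A − m_B ≈ -4.59

Pogson: Δm = −2.5 log₁₀(ratio) = −2.5 log₁₀(68.6) = −2.5 × 1.8363 = -4.591
Star A is brighter, so it has the smaller magnitude: the difference is negative.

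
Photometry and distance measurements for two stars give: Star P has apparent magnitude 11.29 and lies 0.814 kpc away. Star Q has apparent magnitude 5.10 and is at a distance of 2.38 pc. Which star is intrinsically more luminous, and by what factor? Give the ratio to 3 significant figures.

Star P: d = 0.814 kpc = 814.0 pc
Star P: M = m − 5 log₁₀ d + 5 = 11.29 − 5·2.9106 + 5 = 1.737
Star Q: M = m − 5 log₁₀ d + 5 = 5.10 − 5·0.3766 + 5 = 8.217
ΔM = M_P − M_Q = 1.737 − (8.217) = -6.480; smaller M is more luminous → Star P.
L ratio = 10^(0.4 |ΔM|) = 10^2.592 = 390.9

Star P is more luminous, by a factor of 391.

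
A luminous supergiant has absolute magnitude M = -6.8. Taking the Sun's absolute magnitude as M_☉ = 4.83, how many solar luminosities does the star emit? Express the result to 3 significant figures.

L/L_☉ ≈ 44900

M − M_☉ = -6.8 − 4.83 = -11.630
L/L_☉ = 10^(−0.4 (M − M_☉)) = 10^4.652 = 44870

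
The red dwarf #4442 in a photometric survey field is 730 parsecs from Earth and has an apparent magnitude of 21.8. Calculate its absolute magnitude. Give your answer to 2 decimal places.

5 log₁₀(d/10 pc) = 5 log₁₀(730.0) − 5 = 9.317
M = m − 5 log₁₀(d/10) = 21.8 − 9.317 = 12.483

M ≈ 12.48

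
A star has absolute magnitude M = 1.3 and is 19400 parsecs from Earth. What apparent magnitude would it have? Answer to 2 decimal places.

m ≈ 17.74

m = M + 5 log₁₀ d − 5 = 1.3 + 5·4.2878 − 5 = 17.739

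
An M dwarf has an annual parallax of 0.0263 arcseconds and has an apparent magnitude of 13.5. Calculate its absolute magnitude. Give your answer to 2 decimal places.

M ≈ 10.60

d = 1/p = 1/0.0263″ = 38.02 pc
5 log₁₀(d/10 pc) = 5 log₁₀(38.02) − 5 = 2.900
M = m − 5 log₁₀(d/10) = 13.5 − 2.900 = 10.600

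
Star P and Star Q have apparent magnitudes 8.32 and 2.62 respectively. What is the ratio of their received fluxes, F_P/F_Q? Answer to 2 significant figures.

Δm = 8.32 − (2.62) = 5.70
Flux ratio = 10^(−0.4 Δm) = 10^(−0.4 × 5.70) = 10^-2.280 = 5.248×10^-3

F_P/F_Q ≈ 5.2×10^-3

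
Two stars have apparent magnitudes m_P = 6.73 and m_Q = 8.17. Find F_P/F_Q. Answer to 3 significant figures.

Magnitude difference = -1.44
Flux ratio = 10^(−0.4 Δm) = 10^(−0.4 × -1.44) = 10^0.576 = 3.767

F_P/F_Q ≈ 3.77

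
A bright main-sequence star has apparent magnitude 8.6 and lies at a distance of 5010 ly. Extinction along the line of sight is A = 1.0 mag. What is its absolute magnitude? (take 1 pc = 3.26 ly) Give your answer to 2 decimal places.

M ≈ -3.33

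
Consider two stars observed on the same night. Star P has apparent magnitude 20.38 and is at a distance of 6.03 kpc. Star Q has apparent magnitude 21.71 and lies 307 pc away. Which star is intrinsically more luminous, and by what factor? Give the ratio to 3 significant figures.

Star P: d = 6.03 kpc = 6030 pc
Star P: M = m − 5 log₁₀ d + 5 = 20.38 − 5·3.7803 + 5 = 6.478
Star Q: M = m − 5 log₁₀ d + 5 = 21.71 − 5·2.4871 + 5 = 14.274
ΔM = M_P − M_Q = 6.478 − (14.274) = -7.796; smaller M is more luminous → Star P.
L ratio = 10^(0.4 |ΔM|) = 10^3.118 = 1313

Star P is more luminous, by a factor of 1310.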